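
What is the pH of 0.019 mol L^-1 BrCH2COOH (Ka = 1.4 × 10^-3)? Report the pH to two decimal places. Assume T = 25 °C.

pH = 2.35

BrCH2COOH ⇌ BrCH2COO- + H+
From the ICE table, Ka = x²/(0.019 − x) = 1.4 × 10^-3.
Here C₀/Ka ≈ 13.6, so the small-x approximation fails. Use the quadratic:
x = [−0.0014 + √(0.0014² + 0.000106)]/2 = 4.50 × 10^-3 M
pH = −log[H+] = −log(4.50 × 10^-3) = 2.35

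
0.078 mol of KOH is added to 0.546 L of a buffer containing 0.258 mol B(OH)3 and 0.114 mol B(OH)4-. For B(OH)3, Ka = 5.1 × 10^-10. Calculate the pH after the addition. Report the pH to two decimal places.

OH- converts B(OH)3 to B(OH)4-: B(OH)3 → 0.18 mol, B(OH)4- → 0.192 mol.
pKa = −log(5.1 × 10^-10) = 9.292
pH = pKa + log([A⁻]/[HA]) = 9.292 + log(0.192/0.18) = 9.292 +0.028

pH = 9.32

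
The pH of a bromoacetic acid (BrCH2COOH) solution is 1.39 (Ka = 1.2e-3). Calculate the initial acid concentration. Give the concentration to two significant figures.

C₀ = 1.4 M

[H+] = 10^(-1.39) = 4.07 × 10^-2 M = x
Ka = x²/(C₀ − x) ⇒ C₀ = x + x²/Ka
C₀ = 4.07 × 10^-2 + (4.07 × 10^-2)²/(1.2 × 10^-3) = 1.42 M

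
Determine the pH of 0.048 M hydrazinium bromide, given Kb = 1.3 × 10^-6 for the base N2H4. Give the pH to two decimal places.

pH = 4.72

N2H5+ is the conjugate acid of the weak base N2H4.
Ka = Kw/Kb = 1.0×10^-14 / 1.3 × 10^-6 = 7.69 × 10^-9
Ka = [H+]²/(0.048 − [H+]) = 7.69 × 10^-9
Neglecting [H+] in the denominator: [H+] = √(7.69 × 10^-9 × 0.048) = 1.92 × 10^-5 M
([H+]/C₀ = 0.04% < 5%, so the approximation holds.)
pH = −log[H+] = −log(1.92 × 10^-5) = 4.72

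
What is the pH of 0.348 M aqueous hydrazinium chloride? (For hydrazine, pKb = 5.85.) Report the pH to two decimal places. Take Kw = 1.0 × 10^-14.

N2H5+ is the conjugate acid of the weak base N2H4.
Kb = 10^(−5.85) = 1.41 × 10^-6
Ka = Kw/Kb = 1.0×10^-14 / 1.41 × 10^-6 = 7.09 × 10^-9
From the ICE table, Ka = x²/(0.348 − x) = 7.09 × 10^-9.
Neglecting x in the denominator: x = √(7.09 × 10^-9 × 0.348) = 4.97 × 10^-5 M
pH = −log(4.97 × 10^-5) = 4.30

pH = 4.30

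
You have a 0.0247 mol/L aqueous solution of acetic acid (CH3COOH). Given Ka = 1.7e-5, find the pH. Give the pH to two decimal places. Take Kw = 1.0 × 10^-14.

CH3COOH ⇌ CH3COO- + H+
Let x = [H+] at equilibrium. Ka = x²/(0.0247 − x).
Since Ka ≪ C₀, x ≈ √(Ka·C₀) = 6.48 × 10^-4 M.
pH = −log(6.48 × 10^-4) = 3.19

pH = 3.19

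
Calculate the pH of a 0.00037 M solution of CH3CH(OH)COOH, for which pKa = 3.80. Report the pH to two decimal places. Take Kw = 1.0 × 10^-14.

CH3CH(OH)COOH ⇌ CH3CH(OH)COO- + H+
Ka = 10^(−3.80) = 1.58 × 10^-4
From the ICE table, Ka = x²/(0.00037 − x) = 1.58 × 10^-4.
x is not negligible relative to C₀; solve x² + 0.000158·x − 5.85e-08 = 0.
x = (−Ka + √(Ka² + 4·Ka·C₀))/2 = 1.75 × 10^-4 M
pH = −log[H+] = −log(1.75 × 10^-4) = 3.76

pH = 3.76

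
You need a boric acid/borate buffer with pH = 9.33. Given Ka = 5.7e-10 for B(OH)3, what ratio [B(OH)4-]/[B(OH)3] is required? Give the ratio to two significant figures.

pKa = -log(5.7 × 10^-10) = 9.244
pH = pKa + log(r) ⇒ log(r) = 9.33 − 9.244 = +0.086
r = [B(OH)4-]/[B(OH)3] = 10^(+0.086) = 1.22

ratio = 1.2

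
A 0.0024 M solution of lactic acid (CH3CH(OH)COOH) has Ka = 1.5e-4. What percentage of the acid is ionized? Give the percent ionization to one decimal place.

22.1%

CH3CH(OH)COOH ⇌ CH3CH(OH)COO- + H+; let x = [H+] at equilibrium.
Solve x² + 0.00015x − 3.6e-07 = 0 → x = 5.30 × 10^-4 M
% ionization = x/C₀ × 100% = 5.30 × 10^-4/0.0024 × 100% = 22.1%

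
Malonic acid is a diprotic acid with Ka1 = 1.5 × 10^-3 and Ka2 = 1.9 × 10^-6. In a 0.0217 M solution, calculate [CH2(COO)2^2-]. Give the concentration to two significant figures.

First ionization gives [H+] ≈ [CH2(COOH)COO-] = 5.00 × 10^-3 M.
Second step: Ka2 = [H+][CH2(COO)2^2-]/[CH2(COOH)COO-] ≈ [CH2(COO)2^2-] (since [H+] ≈ [CH2(COOH)COO-]).
So [CH2(COO)2^2-] ≈ Ka2.

1.9 × 10^-6 M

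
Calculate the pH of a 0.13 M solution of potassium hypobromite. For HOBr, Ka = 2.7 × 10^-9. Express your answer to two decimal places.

OBr- is the conjugate base of the weak acid HOBr.
Kb = Kw/Ka = 1.0×10^-14 / 2.7 × 10^-9 = 3.70 × 10^-6
Let x = [OH-] at equilibrium. Kb = x²/(0.13 − x).
Since Kb ≪ C₀, x ≈ √(Kb·C₀) = 6.94 × 10^-4 M.
(x/C₀ = 0.53% < 5%, so the approximation holds.)
pOH = −log(6.94 × 10^-4) = 3.16; pH = 14.00 − 3.16 = 10.84

pH = 10.84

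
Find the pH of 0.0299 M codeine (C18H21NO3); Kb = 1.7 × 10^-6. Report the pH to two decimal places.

pH = 10.35

C18H21NO3 + H2O ⇌ C18H22NO3+ + OH-
From the ICE table, Kb = [OH-]²/(0.0299 − [OH-]) = 1.7 × 10^-6.
Neglecting [OH-] in the denominator: [OH-] = √(1.7 × 10^-6 × 0.0299) = 2.25 × 10^-4 M
pOH = −log(2.25 × 10^-4) = 3.65; pH = 14.00 − 3.65 = 10.35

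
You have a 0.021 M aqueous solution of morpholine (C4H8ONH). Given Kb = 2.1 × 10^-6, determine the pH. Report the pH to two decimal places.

pH = 10.32

C4H8ONH + H2O ⇌ C4H8ONH2+ + OH-
From the ICE table, Kb = x²/(0.021 − x) = 2.1 × 10^-6.
Since Kb ≪ C₀, x ≈ √(Kb·C₀) = 2.10 × 10^-4 M.
pOH = 3.68, so pH = 14.00 − pOH = 10.32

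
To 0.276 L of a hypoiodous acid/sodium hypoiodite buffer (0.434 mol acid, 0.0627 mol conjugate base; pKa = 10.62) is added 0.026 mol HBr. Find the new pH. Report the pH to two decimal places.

Added H+ converts OI- to HOI: HOI → 0.46 mol, OI- → 0.0367 mol.
Henderson–Hasselbalch with mole ratio 0.0367/0.46: pH = 10.62 + (-1.098)

pH = 9.52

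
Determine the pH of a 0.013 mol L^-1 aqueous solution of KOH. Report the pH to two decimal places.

KOH is a strong base; [OH-] = 0.013 M.
pOH = -log(0.013) = 1.89
pH = 14.00 - 1.89 = 12.11

pH = 12.11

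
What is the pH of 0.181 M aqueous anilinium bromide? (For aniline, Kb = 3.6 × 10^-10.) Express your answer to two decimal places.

pH = 2.65

C6H5NH3+ is the conjugate acid of the weak base C6H5NH2.
Ka = Kw/Kb = 1.0×10^-14 / 3.6 × 10^-10 = 2.78 × 10^-5
From the ICE table, Ka = x²/(0.181 − x) = 2.78 × 10^-5.
Since Ka ≪ C₀, x ≈ √(Ka·C₀) = 2.24 × 10^-3 M.
pH = −log(2.24 × 10^-3) = 2.65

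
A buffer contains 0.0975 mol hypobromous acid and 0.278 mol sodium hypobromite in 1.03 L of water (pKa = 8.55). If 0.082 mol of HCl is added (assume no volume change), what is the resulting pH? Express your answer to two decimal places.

pH = 8.59

Added H+ converts OBr- to HOBr: HOBr → 0.179 mol, OBr- → 0.196 mol.
Henderson–Hasselbalch with mole ratio 0.196/0.179: pH = 8.55 + (+0.039)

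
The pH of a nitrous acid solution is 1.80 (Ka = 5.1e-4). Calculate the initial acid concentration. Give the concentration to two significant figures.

[H+] = 10^(-1.80) = 1.58 × 10^-2 M = x
Ka = x²/(C₀ − x) ⇒ C₀ = x + x²/Ka
C₀ = 1.58 × 10^-2 + (1.58 × 10^-2)²/(5.1 × 10^-4) = 5.05 × 10^-1 M

C₀ = 5.1 × 10^-1 M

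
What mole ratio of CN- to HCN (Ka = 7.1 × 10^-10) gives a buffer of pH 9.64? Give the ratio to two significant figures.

pKa = -log(7.1 × 10^-10) = 9.149
pH = pKa + log(r) ⇒ log(r) = 9.64 − 9.149 = +0.491
r = [CN-]/[HCN] = 10^(+0.491) = 3.1

ratio = 3.1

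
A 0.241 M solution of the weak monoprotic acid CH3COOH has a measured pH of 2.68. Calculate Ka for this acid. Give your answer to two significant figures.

Ka = 1.8 × 10^-5

[H+] = 10^(-2.68) = 2.09 × 10^-3 M
At equilibrium [HA] = 0.241 − 2.09 × 10^-3 = 2.39 × 10^-1 M
Ka = [H+][A-]/[HA] = (2.09 × 10^-3)² / 2.39 × 10^-1 = 1.8 × 10^-5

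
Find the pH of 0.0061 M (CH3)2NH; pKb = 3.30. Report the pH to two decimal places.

(CH3)2NH + H2O ⇌ (CH3)2NH2+ + OH-
Kb = 10^(−3.30) = 5.01 × 10^-4
From the ICE table, Kb = x²/(0.0061 − x) = 5.01 × 10^-4.
The 5% rule fails; solving x² + Kb·x − Kb·C₀ = 0 exactly:
x = (−Kb + √(Kb² + 4·Kb·C₀))/2 = 1.52 × 10^-3 M
pOH = −log(1.52 × 10^-3) = 2.82; pH = 14.00 − 2.82 = 11.18

pH = 11.18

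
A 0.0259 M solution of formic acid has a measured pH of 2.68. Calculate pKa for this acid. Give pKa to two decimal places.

[H+] = 10^(-2.68) = 2.09 × 10^-3 M
At equilibrium [HA] = 0.0259 − 2.09 × 10^-3 = 2.38 × 10^-2 M
Ka = [H+][A-]/[HA] = (2.09 × 10^-3)² / 2.38 × 10^-2 = 1.84 × 10^-4
pKa = -log(1.84 × 10^-4) = 3.74

pKa = 3.74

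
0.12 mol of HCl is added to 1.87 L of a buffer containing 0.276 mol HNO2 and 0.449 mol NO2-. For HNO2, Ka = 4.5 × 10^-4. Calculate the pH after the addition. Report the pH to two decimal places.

pH = 3.27

Added H+ converts NO2- to HNO2: HNO2 → 0.396 mol, NO2- → 0.329 mol.
pKa = −log(4.5 × 10^-4) = 3.347
pH = pKa + log(n_NO2-/n_HNO2) = 3.347 + log(0.329/0.396) = 3.347 + (-0.080)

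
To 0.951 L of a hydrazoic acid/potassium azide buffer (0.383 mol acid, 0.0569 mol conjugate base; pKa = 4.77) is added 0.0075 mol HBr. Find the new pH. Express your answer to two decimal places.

pH = 3.87

After neutralization: n(HN3) = 0.391 mol, n(N3-) = 0.0494 mol.
pH = pKa + log(n_N3-/n_HN3) = 4.77 + log(0.0494/0.391) = 4.77 + (-0.898)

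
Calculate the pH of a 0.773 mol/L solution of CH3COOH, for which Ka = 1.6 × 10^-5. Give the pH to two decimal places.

CH3COOH ⇌ CH3COO- + H+
Ka = [H+]²/(0.773 − [H+]) = 1.6 × 10^-5
Since Ka ≪ C₀, [H+] ≈ √(Ka·C₀) = 3.52 × 10^-3 M.
Check: 0.45% ionized — well under 5%, approximation valid.
pH = −log[H+] = −log(3.52 × 10^-3) = 2.45

pH = 2.45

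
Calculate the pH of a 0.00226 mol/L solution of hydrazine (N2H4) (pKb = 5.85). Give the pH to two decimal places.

pH = 9.75

N2H4 + H2O ⇌ N2H5+ + OH-
Kb = 10^(−5.85) = 1.41 × 10^-6
Kb = [OH-]²/(0.00226 − [OH-]) = 1.41 × 10^-6
Since Kb ≪ C₀, [OH-] ≈ √(Kb·C₀) = 5.64 × 10^-5 M.
pOH = 4.25, so pH = 14.00 − pOH = 9.75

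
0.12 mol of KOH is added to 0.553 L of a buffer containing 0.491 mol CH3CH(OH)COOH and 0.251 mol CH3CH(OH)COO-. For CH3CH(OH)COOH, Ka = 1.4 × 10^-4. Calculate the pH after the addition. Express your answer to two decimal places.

pH = 3.85

After neutralization: n(CH3CH(OH)COOH) = 0.371 mol, n(CH3CH(OH)COO-) = 0.371 mol.
pKa = −log(1.4 × 10^-4) = 3.854
pH = pKa + log([A⁻]/[HA]) = 3.854 + log(0.371/0.371) = 3.854 +0.000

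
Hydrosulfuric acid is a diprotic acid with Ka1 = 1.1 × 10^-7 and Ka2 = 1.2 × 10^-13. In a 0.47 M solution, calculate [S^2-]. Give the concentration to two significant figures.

1.2 × 10^-13 M

First ionization gives [H+] ≈ [HS-] = 2.27 × 10^-4 M.
Second step: Ka2 = [H+][S^2-]/[HS-] ≈ [S^2-] (since [H+] ≈ [HS-]).
So [S^2-] ≈ Ka2.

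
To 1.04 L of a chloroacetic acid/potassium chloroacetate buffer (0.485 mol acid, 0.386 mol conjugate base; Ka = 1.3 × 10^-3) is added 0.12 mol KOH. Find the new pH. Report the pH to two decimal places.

After neutralization: n(ClCH2COOH) = 0.365 mol, n(ClCH2COO-) = 0.506 mol.
pKa = −log(1.3 × 10^-3) = 2.886
pH = pKa + log([A⁻]/[HA]) = 2.886 + log(0.506/0.365) = 2.886 +0.142

pH = 3.03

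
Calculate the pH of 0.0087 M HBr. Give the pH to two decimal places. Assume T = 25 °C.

HBr is a strong acid and dissociates completely, so [H+] = 0.0087 M.
pH = -log(0.0087) = 2.06

pH = 2.06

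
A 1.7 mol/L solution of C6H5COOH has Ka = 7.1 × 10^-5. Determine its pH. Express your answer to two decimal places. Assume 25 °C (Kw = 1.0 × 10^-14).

pH = 1.96

C6H5COOH ⇌ C6H5COO- + H+
Ka = [H+]²/(1.7 − [H+]) = 7.1 × 10^-5
Assume [H+] ≪ 1.7: [H+] ≈ √(7.1 × 10^-5 × 1.7) = 1.10 × 10^-2 M
([H+]/C₀ = 0.65% < 5%, so the approximation holds.)
pH = −log[H+] = −log(1.10 × 10^-2) = 1.96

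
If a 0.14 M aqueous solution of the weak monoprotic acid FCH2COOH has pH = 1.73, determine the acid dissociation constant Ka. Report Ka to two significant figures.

Ka = 2.9 × 10^-3

[H+] = 10^(-1.73) = 1.86 × 10^-2 M
At equilibrium [HA] = 0.14 − 1.86 × 10^-2 = 1.21 × 10^-1 M
Ka = [H+][A-]/[HA] = (1.86 × 10^-2)² / 1.21 × 10^-1 = 2.9 × 10^-3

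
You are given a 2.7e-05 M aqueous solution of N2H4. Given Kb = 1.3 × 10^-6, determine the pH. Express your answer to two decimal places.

N2H4 + H2O ⇌ N2H5+ + OH-
From the ICE table, Kb = [OH-]²/(2.7e-05 − [OH-]) = 1.3 × 10^-6.
The 5% rule fails; solving [OH-]² + Kb·[OH-] − Kb·C₀ = 0 exactly:
[OH-] = (−Kb + √(Kb² + 4·Kb·C₀))/2 = 5.31 × 10^-6 M
pOH = 5.27, so pH = 14.00 − pOH = 8.73

pH = 8.73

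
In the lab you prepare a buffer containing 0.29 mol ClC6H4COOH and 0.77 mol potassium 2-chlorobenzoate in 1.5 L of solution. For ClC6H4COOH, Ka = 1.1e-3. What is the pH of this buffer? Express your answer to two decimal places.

pKa = −log(1.1 × 10^-3) = 2.959
pH = pKa + log([A⁻]/[HA]) = 2.959 + log(0.77/0.29)
pH = 2.959 + (+0.424) = 3.38

pH = 3.38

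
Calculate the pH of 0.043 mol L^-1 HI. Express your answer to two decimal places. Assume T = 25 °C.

HI is a strong acid and dissociates completely, so [H+] = 0.043 M.
pH = -log(0.043) = 1.37

pH = 1.37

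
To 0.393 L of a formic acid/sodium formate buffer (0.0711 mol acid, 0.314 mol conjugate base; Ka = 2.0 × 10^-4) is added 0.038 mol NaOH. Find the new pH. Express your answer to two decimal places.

After neutralization: n(HCOOH) = 0.0331 mol, n(HCOO-) = 0.352 mol.
pKa = −log(2.0 × 10^-4) = 3.699
pH = pKa + log(n_HCOO-/n_HCOOH) = 3.699 + log(0.352/0.0331) = 3.699 + (+1.027)

pH = 4.73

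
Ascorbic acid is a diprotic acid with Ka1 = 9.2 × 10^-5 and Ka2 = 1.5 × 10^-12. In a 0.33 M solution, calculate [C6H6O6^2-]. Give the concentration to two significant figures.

1.5 × 10^-12 M

First ionization gives [H+] ≈ [HC6H6O6-] = 5.51 × 10^-3 M.
Second step: Ka2 = [H+][C6H6O6^2-]/[HC6H6O6-] ≈ [C6H6O6^2-] (since [H+] ≈ [HC6H6O6-]).
So [C6H6O6^2-] ≈ Ka2.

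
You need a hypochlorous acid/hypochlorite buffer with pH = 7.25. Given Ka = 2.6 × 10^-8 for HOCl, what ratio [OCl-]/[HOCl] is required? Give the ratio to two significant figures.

pKa = -log(2.6 × 10^-8) = 7.585
pH = pKa + log(r) ⇒ log(r) = 7.25 − 7.585 = -0.335
r = [OCl-]/[HOCl] = 10^(-0.335) = 0.462

ratio = 0.46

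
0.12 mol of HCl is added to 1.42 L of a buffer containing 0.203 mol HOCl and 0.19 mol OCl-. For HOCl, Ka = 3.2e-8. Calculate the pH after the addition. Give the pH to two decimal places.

After neutralization: n(HOCl) = 0.323 mol, n(OCl-) = 0.07 mol.
pKa = −log(3.2 × 10^-8) = 7.495
Henderson–Hasselbalch with mole ratio 0.07/0.323: pH = 7.495 + (-0.664)

pH = 6.83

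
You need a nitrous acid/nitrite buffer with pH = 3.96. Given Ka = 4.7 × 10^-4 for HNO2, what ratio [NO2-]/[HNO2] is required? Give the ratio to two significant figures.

ratio = 4.3

pKa = -log(4.7 × 10^-4) = 3.328
pH = pKa + log(r) ⇒ log(r) = 3.96 − 3.328 = +0.632
r = [NO2-]/[HNO2] = 10^(+0.632) = 4.29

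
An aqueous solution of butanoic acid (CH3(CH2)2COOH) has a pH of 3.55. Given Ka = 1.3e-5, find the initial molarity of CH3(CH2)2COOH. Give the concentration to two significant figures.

C₀ = 6.4 × 10^-3 M

[H+] = 10^(-3.55) = 2.82 × 10^-4 M = x
Ka = x²/(C₀ − x) ⇒ C₀ = x + x²/Ka
C₀ = 2.82 × 10^-4 + (2.82 × 10^-4)²/(1.3 × 10^-5) = 6.40 × 10^-3 M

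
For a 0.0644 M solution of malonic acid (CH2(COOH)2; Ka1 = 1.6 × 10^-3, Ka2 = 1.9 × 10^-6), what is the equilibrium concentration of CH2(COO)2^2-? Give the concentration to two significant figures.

1.9 × 10^-6 M

First ionization gives [H+] ≈ [CH2(COOH)COO-] = 9.38 × 10^-3 M.
Second step: Ka2 = [H+][CH2(COO)2^2-]/[CH2(COOH)COO-] ≈ [CH2(COO)2^2-] (since [H+] ≈ [CH2(COOH)COO-]).
So [CH2(COO)2^2-] ≈ Ka2.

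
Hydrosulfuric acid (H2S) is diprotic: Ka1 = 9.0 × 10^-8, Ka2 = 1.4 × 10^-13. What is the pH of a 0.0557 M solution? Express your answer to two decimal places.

Since Ka1 ≫ Ka2, the first ionization dominates [H+].
Ka1 = x²/(0.0557 − x) = 9.0 × 10^-8
x ≈ √(9.0 × 10^-8 × 0.0557) = 7.08 × 10^-5 M
pH = −log(7.08 × 10^-5) = 4.15

pH = 4.15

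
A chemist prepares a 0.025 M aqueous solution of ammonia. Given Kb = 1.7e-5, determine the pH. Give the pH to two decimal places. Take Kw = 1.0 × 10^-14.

NH3 + H2O ⇌ NH4+ + OH-
Let x = [OH-] at equilibrium. Kb = x²/(0.025 − x).
Assume x ≪ 0.025: x ≈ √(1.7 × 10^-5 × 0.025) = 6.52 × 10^-4 M
(x/C₀ = 2.6% < 5%, so the approximation holds.)
pOH = 3.19, so pH = 14.00 − pOH = 10.81

pH = 10.81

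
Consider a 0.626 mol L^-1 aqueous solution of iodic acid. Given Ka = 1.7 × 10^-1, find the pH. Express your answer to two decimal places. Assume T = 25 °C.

pH = 0.60

HIO3 ⇌ IO3- + H+
From the ICE table, Ka = x²/(0.626 − x) = 1.7 × 10^-1.
The 5% rule fails; solving x² + Ka·x − Ka·C₀ = 0 exactly:
x = [−0.17 + √(0.17² + 0.426)]/2 = 2.52 × 10^-1 M
pH = −log[H+] = −log(2.52 × 10^-1) = 0.60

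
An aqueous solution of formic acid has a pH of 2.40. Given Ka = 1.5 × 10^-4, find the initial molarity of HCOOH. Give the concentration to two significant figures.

[H+] = 10^(-2.40) = 3.98 × 10^-3 M = x
Ka = x²/(C₀ − x) ⇒ C₀ = x + x²/Ka
C₀ = 3.98 × 10^-3 + (3.98 × 10^-3)²/(1.5 × 10^-4) = 1.10 × 10^-1 M

C₀ = 1.1 × 10^-1 M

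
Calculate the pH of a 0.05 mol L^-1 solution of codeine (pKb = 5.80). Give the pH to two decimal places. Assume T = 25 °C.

pH = 10.45

C18H21NO3 + H2O ⇌ C18H22NO3+ + OH-
Kb = 10^(−5.80) = 1.58 × 10^-6
Kb = x²/(0.05 − x) = 1.58 × 10^-6
Since Kb ≪ C₀, x ≈ √(Kb·C₀) = 2.81 × 10^-4 M.
pOH = −log(2.81 × 10^-4) = 3.55; pH = 14.00 − 3.55 = 10.45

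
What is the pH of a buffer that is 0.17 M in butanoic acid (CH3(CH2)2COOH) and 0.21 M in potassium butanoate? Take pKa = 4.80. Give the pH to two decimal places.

pH = 4.89

pH = pKa + log([A⁻]/[HA]) = 4.80 + log(0.21/0.17)
pH = 4.80 + (+0.092) = 4.89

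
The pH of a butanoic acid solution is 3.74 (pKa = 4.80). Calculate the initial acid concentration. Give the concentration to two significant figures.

C₀ = 2.3 × 10^-3 M

[H+] = 10^(-3.74) = 1.82 × 10^-4 M = x
Ka = 10^(−4.80) = 1.58 × 10^-5
Ka = x²/(C₀ − x) ⇒ C₀ = x + x²/Ka
C₀ = 1.82 × 10^-4 + (1.82 × 10^-4)²/(1.58 × 10^-5) = 2.28 × 10^-3 M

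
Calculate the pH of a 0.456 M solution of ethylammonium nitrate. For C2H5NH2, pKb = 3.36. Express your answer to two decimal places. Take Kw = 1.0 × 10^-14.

C2H5NH3+ is the conjugate acid of the weak base C2H5NH2.
Kb = 10^(−3.36) = 4.37 × 10^-4
Ka = Kw/Kb = 1.0×10^-14 / 4.37 × 10^-4 = 2.29 × 10^-11
Ka = [H+]²/(0.456 − [H+]) = 2.29 × 10^-11
Assume [H+] ≪ 0.456: [H+] ≈ √(2.29 × 10^-11 × 0.456) = 3.23 × 10^-6 M
pH = −log[H+] = −log(3.23 × 10^-6) = 5.49

pH = 5.49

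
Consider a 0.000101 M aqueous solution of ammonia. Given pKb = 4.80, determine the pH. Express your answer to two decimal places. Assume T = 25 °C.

NH3 + H2O ⇌ NH4+ + OH-
Kb = 10^(−4.80) = 1.58 × 10^-5
Let x = [OH-] at equilibrium. Kb = x²/(0.000101 − x).
x is not negligible relative to C₀; solve x² + 1.58e-05·x − 1.6e-09 = 0.
x = [−1.58e-05 + √(1.58e-05² + 6.38e-09)]/2 = 3.28 × 10^-5 M
pOH = 4.48, so pH = 14.00 − pOH = 9.52

pH = 9.52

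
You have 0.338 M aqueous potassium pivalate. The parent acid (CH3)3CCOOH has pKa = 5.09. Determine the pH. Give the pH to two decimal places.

(CH3)3CCOO- is the conjugate base of the weak acid (CH3)3CCOOH.
Ka = 10^(−5.09) = 8.13 × 10^-6
Kb = Kw/Ka = 1.0×10^-14 / 8.13 × 10^-6 = 1.23 × 10^-9
From the ICE table, Kb = [OH-]²/(0.338 − [OH-]) = 1.23 × 10^-9.
Neglecting [OH-] in the denominator: [OH-] = √(1.23 × 10^-9 × 0.338) = 2.04 × 10^-5 M
([OH-]/C₀ = 0.006% < 5%, so the approximation holds.)
pOH = 4.69, so pH = 14.00 − pOH = 9.31

pH = 9.31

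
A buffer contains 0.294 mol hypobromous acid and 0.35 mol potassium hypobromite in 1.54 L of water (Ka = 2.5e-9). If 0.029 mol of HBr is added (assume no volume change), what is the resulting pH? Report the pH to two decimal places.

After neutralization: n(HOBr) = 0.323 mol, n(OBr-) = 0.321 mol.
pKa = −log(2.5 × 10^-9) = 8.602
Henderson–Hasselbalch with mole ratio 0.321/0.323: pH = 8.602 + (-0.003)

pH = 8.60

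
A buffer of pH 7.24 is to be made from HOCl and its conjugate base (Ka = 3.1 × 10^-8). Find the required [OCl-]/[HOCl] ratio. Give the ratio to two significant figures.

pKa = -log(3.1 × 10^-8) = 7.509
pH = pKa + log(r) ⇒ log(r) = 7.24 − 7.509 = -0.269
r = [OCl-]/[HOCl] = 10^(-0.269) = 0.538

ratio = 0.54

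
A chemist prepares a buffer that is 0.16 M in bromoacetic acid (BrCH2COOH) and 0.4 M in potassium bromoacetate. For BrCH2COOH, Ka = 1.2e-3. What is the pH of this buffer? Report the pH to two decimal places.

pKa = −log(1.2 × 10^-3) = 2.921
Using pH = pKa + log([base]/[acid]) with [base]/[acid] = 0.4/0.16:
pH = 2.921 + (+0.398) = 3.32

pH = 3.32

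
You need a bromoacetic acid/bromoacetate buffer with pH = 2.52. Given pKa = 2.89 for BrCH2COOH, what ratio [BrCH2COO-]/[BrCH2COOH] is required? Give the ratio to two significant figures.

pH = pKa + log(r) ⇒ log(r) = 2.52 − 2.89 = -0.37
r = [BrCH2COO-]/[BrCH2COOH] = 10^(-0.37) = 0.427

ratio = 0.43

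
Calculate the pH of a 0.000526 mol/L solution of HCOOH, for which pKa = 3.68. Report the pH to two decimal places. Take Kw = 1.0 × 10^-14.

pH = 3.61

HCOOH ⇌ HCOO- + H+
Ka = 10^(−3.68) = 2.09 × 10^-4
Let x = [H+] at equilibrium. Ka = x²/(0.000526 − x).
x is not negligible relative to C₀; solve x² + 0.000209·x − 1.1e-07 = 0.
x = [−0.000209 + √(0.000209² + 4.4e-07)]/2 = 2.43 × 10^-4 M
pH = −log[H+] = −log(2.43 × 10^-4) = 3.61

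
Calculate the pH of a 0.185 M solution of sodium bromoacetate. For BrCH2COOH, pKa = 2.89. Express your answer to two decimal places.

pH = 8.08

BrCH2COO- is the conjugate base of the weak acid BrCH2COOH.
Ka = 10^(−2.89) = 1.29 × 10^-3
Kb = Kw/Ka = 1.0×10^-14 / 1.29 × 10^-3 = 7.75 × 10^-12
Kb = [OH-]²/(0.185 − [OH-]) = 7.75 × 10^-12
Neglecting [OH-] in the denominator: [OH-] = √(7.75 × 10^-12 × 0.185) = 1.20 × 10^-6 M
pOH = −log(1.20 × 10^-6) = 5.92; pH = 14.00 − 5.92 = 8.08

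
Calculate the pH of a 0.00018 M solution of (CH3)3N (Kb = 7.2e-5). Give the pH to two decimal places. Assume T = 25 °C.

pH = 9.92

(CH3)3N + H2O ⇌ (CH3)3NH+ + OH-
From the ICE table, Kb = [OH-]²/(0.00018 − [OH-]) = 7.2 × 10^-5.
The 5% rule fails; solving [OH-]² + Kb·[OH-] − Kb·C₀ = 0 exactly:
[OH-] = (−Kb + √(Kb² + 4·Kb·C₀))/2 = 8.34 × 10^-5 M
pOH = −log(8.34 × 10^-5) = 4.08; pH = 14.00 − 4.08 = 9.92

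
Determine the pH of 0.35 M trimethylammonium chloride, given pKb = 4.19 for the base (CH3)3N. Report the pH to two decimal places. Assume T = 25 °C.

(CH3)3NH+ is the conjugate acid of the weak base (CH3)3N.
Kb = 10^(−4.19) = 6.46 × 10^-5
Ka = Kw/Kb = 1.0×10^-14 / 6.46 × 10^-5 = 1.55 × 10^-10
From the ICE table, Ka = [H+]²/(0.35 − [H+]) = 1.55 × 10^-10.
Neglecting [H+] in the denominator: [H+] = √(1.55 × 10^-10 × 0.35) = 7.37 × 10^-6 M
([H+]/C₀ = 0.0021% < 5%, so the approximation holds.)
pH = −log[H+] = −log(7.37 × 10^-6) = 5.13

pH = 5.13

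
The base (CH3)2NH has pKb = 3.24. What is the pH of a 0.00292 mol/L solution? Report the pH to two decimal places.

pH = 11.02

(CH3)2NH + H2O ⇌ (CH3)2NH2+ + OH-
Kb = 10^(−3.24) = 5.75 × 10^-4
Let x = [OH-] at equilibrium. Kb = x²/(0.00292 − x).
The 5% rule fails; solving x² + Kb·x − Kb·C₀ = 0 exactly:
x = [−0.000575 + √(0.000575² + 6.72e-06)]/2 = 1.04 × 10^-3 M
pOH = −log(1.04 × 10^-3) = 2.98; pH = 14.00 − 2.98 = 11.02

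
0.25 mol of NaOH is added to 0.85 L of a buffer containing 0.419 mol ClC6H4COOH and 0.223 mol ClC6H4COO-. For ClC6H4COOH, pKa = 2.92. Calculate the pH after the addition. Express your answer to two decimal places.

After neutralization: n(ClC6H4COOH) = 0.169 mol, n(ClC6H4COO-) = 0.473 mol.
pH = pKa + log(n_ClC6H4COO-/n_ClC6H4COOH) = 2.92 + log(0.473/0.169) = 2.92 + (+0.447)

pH = 3.37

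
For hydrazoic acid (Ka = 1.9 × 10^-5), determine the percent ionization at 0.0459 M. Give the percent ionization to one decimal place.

HN3 ⇌ N3- + H+; let x = [H+] at equilibrium.
x ≈ √(Ka·C₀) = √(1.9 × 10^-5 × 0.0459) = 9.34 × 10^-4 M
% ionization = x/C₀ × 100% = 9.34 × 10^-4/0.0459 × 100% = 2.0%

2.0%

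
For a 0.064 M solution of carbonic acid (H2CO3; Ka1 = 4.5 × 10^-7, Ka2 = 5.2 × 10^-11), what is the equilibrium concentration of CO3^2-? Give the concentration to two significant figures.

5.2 × 10^-11 M

First ionization gives [H+] ≈ [HCO3-] = 1.70 × 10^-4 M.
Second step: Ka2 = [H+][CO3^2-]/[HCO3-] ≈ [CO3^2-] (since [H+] ≈ [HCO3-]).
So [CO3^2-] ≈ Ka2.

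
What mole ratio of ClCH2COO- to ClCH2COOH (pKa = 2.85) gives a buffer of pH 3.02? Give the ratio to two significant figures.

ratio = 1.5

pH = pKa + log(r) ⇒ log(r) = 3.02 − 2.85 = +0.17
r = [ClCH2COO-]/[ClCH2COOH] = 10^(+0.17) = 1.48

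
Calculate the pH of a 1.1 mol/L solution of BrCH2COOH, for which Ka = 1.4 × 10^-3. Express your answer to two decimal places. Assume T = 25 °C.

pH = 1.41

BrCH2COOH ⇌ BrCH2COO- + H+
Let x = [H+] at equilibrium. Ka = x²/(1.1 − x).
Neglecting x in the denominator: x = √(1.4 × 10^-3 × 1.1) = 3.92 × 10^-2 M
pH = −log[H+] = −log(3.92 × 10^-2) = 1.41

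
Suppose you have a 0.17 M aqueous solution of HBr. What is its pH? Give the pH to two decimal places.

HBr is a strong acid and dissociates completely, so [H+] = 0.17 M.
pH = -log(0.17) = 0.77

pH = 0.77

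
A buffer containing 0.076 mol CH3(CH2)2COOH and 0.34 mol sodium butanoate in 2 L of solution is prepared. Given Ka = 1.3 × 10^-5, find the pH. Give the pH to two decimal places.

pH = 5.54

pKa = −log(1.3 × 10^-5) = 4.886
Using pH = pKa + log([base]/[acid]) with [base]/[acid] = 0.34/0.076:
pH = 4.886 + (+0.651) = 5.54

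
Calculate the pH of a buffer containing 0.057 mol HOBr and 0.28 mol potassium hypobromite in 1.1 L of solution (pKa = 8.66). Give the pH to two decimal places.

pH = 9.35

Using pH = pKa + log([base]/[acid]) with [base]/[acid] = 0.28/0.057:
pH = 8.66 + (+0.691) = 9.35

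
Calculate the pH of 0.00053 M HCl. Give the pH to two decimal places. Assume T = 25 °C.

pH = 3.28

HCl is a strong acid and dissociates completely, so [H+] = 0.00053 M.
pH = -log(0.00053) = 3.28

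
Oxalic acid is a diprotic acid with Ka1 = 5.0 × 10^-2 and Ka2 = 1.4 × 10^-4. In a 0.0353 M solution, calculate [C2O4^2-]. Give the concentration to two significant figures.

1.4 × 10^-4 M

First ionization gives [H+] ≈ [HC2O4-] = 2.39 × 10^-2 M.
Second step: Ka2 = [H+][C2O4^2-]/[HC2O4-] ≈ [C2O4^2-] (since [H+] ≈ [HC2O4-]).
So [C2O4^2-] ≈ Ka2.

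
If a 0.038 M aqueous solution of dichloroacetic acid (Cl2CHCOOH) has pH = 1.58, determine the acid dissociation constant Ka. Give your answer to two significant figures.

[H+] = 10^(-1.58) = 2.63 × 10^-2 M
At equilibrium [HA] = 0.038 − 2.63 × 10^-2 = 1.17 × 10^-2 M
Ka = [H+][A-]/[HA] = (2.63 × 10^-2)² / 1.17 × 10^-2 = 5.9 × 10^-2

Ka = 5.9 × 10^-2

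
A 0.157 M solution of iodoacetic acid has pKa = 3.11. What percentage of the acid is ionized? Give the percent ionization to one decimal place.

ICH2COOH ⇌ ICH2COO- + H+; let x = [H+] at equilibrium.
Ka = 10^(−3.11) = 7.76 × 10^-4
Solve x² + 0.000776x − 0.000122 = 0 → x = 1.07 × 10^-2 M
% ionization = x/C₀ × 100% = 1.07 × 10^-2/0.157 × 100% = 6.8%

6.8%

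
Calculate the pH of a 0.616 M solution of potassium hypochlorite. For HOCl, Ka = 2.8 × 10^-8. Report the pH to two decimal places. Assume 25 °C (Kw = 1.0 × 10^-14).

pH = 10.67

OCl- is the conjugate base of the weak acid HOCl.
Kb = Kw/Ka = 1.0×10^-14 / 2.8 × 10^-8 = 3.57 × 10^-7
From the ICE table, Kb = x²/(0.616 − x) = 3.57 × 10^-7.
Since Kb ≪ C₀, x ≈ √(Kb·C₀) = 4.69 × 10^-4 M.
(x/C₀ = 0.076% < 5%, so the approximation holds.)
pOH = −log(4.69 × 10^-4) = 3.33; pH = 14.00 − 3.33 = 10.67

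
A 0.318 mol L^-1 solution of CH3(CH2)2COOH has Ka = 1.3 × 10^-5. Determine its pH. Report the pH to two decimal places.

CH3(CH2)2COOH ⇌ CH3(CH2)2COO- + H+
Ka = [H+]²/(0.318 − [H+]) = 1.3 × 10^-5
Since Ka ≪ C₀, [H+] ≈ √(Ka·C₀) = 2.03 × 10^-3 M.
([H+]/C₀ = 0.64% < 5%, so the approximation holds.)
pH = −log(2.03 × 10^-3) = 2.69

pH = 2.69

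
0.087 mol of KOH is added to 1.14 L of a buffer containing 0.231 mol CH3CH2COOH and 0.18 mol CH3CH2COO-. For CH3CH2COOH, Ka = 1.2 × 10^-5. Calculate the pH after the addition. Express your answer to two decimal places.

After neutralization: n(CH3CH2COOH) = 0.144 mol, n(CH3CH2COO-) = 0.267 mol.
pKa = −log(1.2 × 10^-5) = 4.921
Henderson–Hasselbalch with mole ratio 0.267/0.144: pH = 4.921 + (+0.268)

pH = 5.19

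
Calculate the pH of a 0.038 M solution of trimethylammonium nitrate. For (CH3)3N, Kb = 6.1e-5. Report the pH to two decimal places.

pH = 5.60

(CH3)3NH+ is the conjugate acid of the weak base (CH3)3N.
Ka = Kw/Kb = 1.0×10^-14 / 6.1 × 10^-5 = 1.64 × 10^-10
From the ICE table, Ka = [H+]²/(0.038 − [H+]) = 1.64 × 10^-10.
Since Ka ≪ C₀, [H+] ≈ √(Ka·C₀) = 2.50 × 10^-6 M.
pH = −log[H+] = −log(2.50 × 10^-6) = 5.60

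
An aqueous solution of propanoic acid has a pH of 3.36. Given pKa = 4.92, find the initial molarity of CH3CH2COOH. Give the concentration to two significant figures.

[H+] = 10^(-3.36) = 4.37 × 10^-4 M = x
Ka = 10^(−4.92) = 1.20 × 10^-5
Ka = x²/(C₀ − x) ⇒ C₀ = x + x²/Ka
C₀ = 4.37 × 10^-4 + (4.37 × 10^-4)²/(1.20 × 10^-5) = 1.64 × 10^-2 M

C₀ = 1.6 × 10^-2 M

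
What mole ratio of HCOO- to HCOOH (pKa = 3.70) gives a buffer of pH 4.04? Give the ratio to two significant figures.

pH = pKa + log(r) ⇒ log(r) = 4.04 − 3.70 = +0.34
r = [HCOO-]/[HCOOH] = 10^(+0.34) = 2.19

ratio = 2.2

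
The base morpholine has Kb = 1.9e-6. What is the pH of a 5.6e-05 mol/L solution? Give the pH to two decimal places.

C4H8ONH + H2O ⇌ C4H8ONH2+ + OH-
Let x = [OH-] at equilibrium. Kb = x²/(5.6e-05 − x).
Here C₀/Kb ≈ 29.5, so the small-x approximation fails. Use the quadratic:
x = [−1.9e-06 + √(1.9e-06² + 4.26e-10)]/2 = 9.41 × 10^-6 M
pOH = 5.03, so pH = 14.00 − pOH = 8.97

pH = 8.97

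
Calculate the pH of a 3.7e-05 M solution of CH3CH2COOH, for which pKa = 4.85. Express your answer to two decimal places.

pH = 4.77

CH3CH2COOH ⇌ CH3CH2COO- + H+
Ka = 10^(−4.85) = 1.41 × 10^-5
From the ICE table, Ka = x²/(3.7e-05 − x) = 1.41 × 10^-5.
The 5% rule fails; solving x² + Ka·x − Ka·C₀ = 0 exactly:
x = [−1.41e-05 + √(1.41e-05² + 2.09e-09)]/2 = 1.69 × 10^-5 M
pH = −log[H+] = −log(1.69 × 10^-5) = 4.77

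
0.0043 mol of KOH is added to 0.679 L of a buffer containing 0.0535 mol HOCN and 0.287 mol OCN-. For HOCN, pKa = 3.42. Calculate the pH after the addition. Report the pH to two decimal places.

OH- converts HOCN to OCN-: HOCN → 0.0492 mol, OCN- → 0.291 mol.
pH = pKa + log([A⁻]/[HA]) = 3.42 + log(0.291/0.0492) = 3.42 +0.772

pH = 4.19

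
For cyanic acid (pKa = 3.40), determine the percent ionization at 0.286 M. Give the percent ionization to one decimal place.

HOCN ⇌ OCN- + H+; let x = [H+] at equilibrium.
Ka = 10^(−3.40) = 3.98 × 10^-4
x ≈ √(Ka·C₀) = √(3.98 × 10^-4 × 0.286) = 1.07 × 10^-2 M
Fraction ionized = 1.07 × 10^-2 / 0.286 = 0.0374 → 3.7%

3.7%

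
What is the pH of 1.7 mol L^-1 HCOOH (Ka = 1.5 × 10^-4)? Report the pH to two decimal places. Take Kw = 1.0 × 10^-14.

pH = 1.80

HCOOH ⇌ HCOO- + H+
From the ICE table, Ka = x²/(1.7 − x) = 1.5 × 10^-4.
Since Ka ≪ C₀, x ≈ √(Ka·C₀) = 1.60 × 10^-2 M.
pH = −log(1.60 × 10^-2) = 1.80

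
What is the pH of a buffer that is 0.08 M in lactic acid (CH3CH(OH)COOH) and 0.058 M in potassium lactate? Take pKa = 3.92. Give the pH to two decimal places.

Henderson–Hasselbalch: pH = pKa + log([CH3CH(OH)COO-]/[CH3CH(OH)COOH]) = 3.92 + log(0.058/0.08)
pH = 3.92 + (-0.140) = 3.78

pH = 3.78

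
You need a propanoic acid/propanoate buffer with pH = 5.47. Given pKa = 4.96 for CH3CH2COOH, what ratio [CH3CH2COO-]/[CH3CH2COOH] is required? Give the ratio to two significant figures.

pH = pKa + log(r) ⇒ log(r) = 5.47 − 4.96 = +0.51
r = [CH3CH2COO-]/[CH3CH2COOH] = 10^(+0.51) = 3.24

ratio = 3.2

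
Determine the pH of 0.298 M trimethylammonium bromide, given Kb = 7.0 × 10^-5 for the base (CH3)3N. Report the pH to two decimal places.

pH = 5.19

(CH3)3NH+ is the conjugate acid of the weak base (CH3)3N.
Ka = Kw/Kb = 1.0×10^-14 / 7.0 × 10^-5 = 1.43 × 10^-10
From the ICE table, Ka = x²/(0.298 − x) = 1.43 × 10^-10.
Neglecting x in the denominator: x = √(1.43 × 10^-10 × 0.298) = 6.53 × 10^-6 M
pH = −log(6.53 × 10^-6) = 5.19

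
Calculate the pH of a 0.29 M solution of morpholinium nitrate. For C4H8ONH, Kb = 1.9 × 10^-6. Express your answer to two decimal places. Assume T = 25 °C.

pH = 4.41

C4H8ONH2+ is the conjugate acid of the weak base C4H8ONH.
Ka = Kw/Kb = 1.0×10^-14 / 1.9 × 10^-6 = 5.26 × 10^-9
From the ICE table, Ka = [H+]²/(0.29 − [H+]) = 5.26 × 10^-9.
Since Ka ≪ C₀, [H+] ≈ √(Ka·C₀) = 3.91 × 10^-5 M.
([H+]/C₀ = 0.013% < 5%, so the approximation holds.)
pH = −log(3.91 × 10^-5) = 4.41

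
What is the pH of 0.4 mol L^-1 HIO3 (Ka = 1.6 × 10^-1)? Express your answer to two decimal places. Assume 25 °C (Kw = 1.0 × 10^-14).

pH = 0.73

HIO3 ⇌ IO3- + H+
Let x = [H+] at equilibrium. Ka = x²/(0.4 − x).
x is not negligible relative to C₀; solve x² + 0.16·x − 0.064 = 0.
x = (−Ka + √(Ka² + 4·Ka·C₀))/2 = 1.85 × 10^-1 M
pH = −log[H+] = −log(1.85 × 10^-1) = 0.73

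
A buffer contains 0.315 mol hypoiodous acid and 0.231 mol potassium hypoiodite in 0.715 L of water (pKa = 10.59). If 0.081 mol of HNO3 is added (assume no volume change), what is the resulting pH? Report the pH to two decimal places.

pH = 10.17

Added H+ converts OI- to HOI: HOI → 0.396 mol, OI- → 0.15 mol.
pH = pKa + log([A⁻]/[HA]) = 10.59 + log(0.15/0.396) = 10.59 -0.422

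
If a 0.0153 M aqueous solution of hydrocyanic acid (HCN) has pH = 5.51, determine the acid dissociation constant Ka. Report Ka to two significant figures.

Ka = 6.2 × 10^-10

[H+] = 10^(-5.51) = 3.09 × 10^-6 M
At equilibrium [HA] = 0.0153 − 3.09 × 10^-6 = 1.53 × 10^-2 M
Ka = [H+][A-]/[HA] = (3.09 × 10^-6)² / 1.53 × 10^-2 = 6.2 × 10^-10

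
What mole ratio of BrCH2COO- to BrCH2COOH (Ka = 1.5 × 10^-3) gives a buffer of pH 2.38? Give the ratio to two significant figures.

pKa = -log(1.5 × 10^-3) = 2.824
pH = pKa + log(r) ⇒ log(r) = 2.38 − 2.824 = -0.444
r = [BrCH2COO-]/[BrCH2COOH] = 10^(-0.444) = 0.36

ratio = 0.36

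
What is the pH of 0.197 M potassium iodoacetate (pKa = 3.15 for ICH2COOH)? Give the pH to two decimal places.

ICH2COO- is the conjugate base of the weak acid ICH2COOH.
Ka = 10^(−3.15) = 7.08 × 10^-4
Kb = Kw/Ka = 1.0×10^-14 / 7.08 × 10^-4 = 1.41 × 10^-11
Kb = [OH-]²/(0.197 − [OH-]) = 1.41 × 10^-11
Assume [OH-] ≪ 0.197: [OH-] ≈ √(1.41 × 10^-11 × 0.197) = 1.67 × 10^-6 M
pOH = −log(1.67 × 10^-6) = 5.78; pH = 14.00 − 5.78 = 8.22

pH = 8.22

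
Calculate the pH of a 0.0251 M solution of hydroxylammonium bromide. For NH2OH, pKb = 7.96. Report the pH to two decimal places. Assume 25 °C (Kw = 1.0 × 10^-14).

pH = 3.82

NH3OH+ is the conjugate acid of the weak base NH2OH.
Kb = 10^(−7.96) = 1.10 × 10^-8
Ka = Kw/Kb = 1.0×10^-14 / 1.10 × 10^-8 = 9.09 × 10^-7
From the ICE table, Ka = x²/(0.0251 − x) = 9.09 × 10^-7.
Since Ka ≪ C₀, x ≈ √(Ka·C₀) = 1.51 × 10^-4 M.
(x/C₀ = 0.6% < 5%, so the approximation holds.)
pH = −log(1.51 × 10^-4) = 3.82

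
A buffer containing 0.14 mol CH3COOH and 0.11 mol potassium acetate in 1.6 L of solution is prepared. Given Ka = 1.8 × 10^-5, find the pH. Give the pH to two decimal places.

pH = 4.64

pKa = −log(1.8 × 10^-5) = 4.745
pH = pKa + log([A⁻]/[HA]) = 4.745 + log(0.11/0.14)
pH = 4.745 + (-0.105) = 4.64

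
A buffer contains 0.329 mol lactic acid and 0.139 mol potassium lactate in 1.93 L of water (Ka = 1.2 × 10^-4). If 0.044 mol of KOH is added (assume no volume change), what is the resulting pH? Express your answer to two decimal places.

pH = 3.73

OH- converts CH3CH(OH)COOH to CH3CH(OH)COO-: CH3CH(OH)COOH → 0.285 mol, CH3CH(OH)COO- → 0.183 mol.
pKa = −log(1.2 × 10^-4) = 3.921
pH = pKa + log([A⁻]/[HA]) = 3.921 + log(0.183/0.285) = 3.921 -0.192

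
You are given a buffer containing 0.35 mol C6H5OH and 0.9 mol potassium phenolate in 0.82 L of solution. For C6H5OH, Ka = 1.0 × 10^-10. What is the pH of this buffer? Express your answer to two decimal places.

pH = 10.41

pKa = −log(1.0 × 10^-10) = 10.000
Using pH = pKa + log([base]/[acid]) with [base]/[acid] = 0.9/0.35:
pH = 10.000 + (+0.410) = 10.41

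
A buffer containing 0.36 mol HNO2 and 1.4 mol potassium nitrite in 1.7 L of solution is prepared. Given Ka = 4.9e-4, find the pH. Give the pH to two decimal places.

pH = 3.90

pKa = −log(4.9 × 10^-4) = 3.310
pH = pKa + log([A⁻]/[HA]) = 3.310 + log(1.4/0.36)
pH = 3.310 + (+0.590) = 3.90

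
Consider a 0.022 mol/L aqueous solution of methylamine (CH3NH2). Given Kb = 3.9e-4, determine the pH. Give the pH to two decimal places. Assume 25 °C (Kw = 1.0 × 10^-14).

CH3NH2 + H2O ⇌ CH3NH3+ + OH-
Kb = [OH-]²/(0.022 − [OH-]) = 3.9 × 10^-4
Here C₀/Kb ≈ 56.4, so the small-[OH-] approximation fails. Use the quadratic:
[OH-] = [−0.00039 + √(0.00039² + 3.43e-05)]/2 = 2.74 × 10^-3 M
pOH = −log(2.74 × 10^-3) = 2.56; pH = 14.00 − 2.56 = 11.44

pH = 11.44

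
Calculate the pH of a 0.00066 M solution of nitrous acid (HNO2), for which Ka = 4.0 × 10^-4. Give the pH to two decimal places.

HNO2 ⇌ NO2- + H+
Ka = x²/(0.00066 − x) = 4.0 × 10^-4
x is not negligible relative to C₀; solve x² + 0.0004·x − 2.64e-07 = 0.
x = (−Ka + √(Ka² + 4·Ka·C₀))/2 = 3.51 × 10^-4 M
pH = −log(3.51 × 10^-4) = 3.45

pH = 3.45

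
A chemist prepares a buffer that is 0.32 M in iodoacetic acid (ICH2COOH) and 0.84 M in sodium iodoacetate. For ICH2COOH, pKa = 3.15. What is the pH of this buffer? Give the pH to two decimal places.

Henderson–Hasselbalch: pH = pKa + log([ICH2COO-]/[ICH2COOH]) = 3.15 + log(0.84/0.32)
pH = 3.15 + (+0.419) = 3.57

pH = 3.57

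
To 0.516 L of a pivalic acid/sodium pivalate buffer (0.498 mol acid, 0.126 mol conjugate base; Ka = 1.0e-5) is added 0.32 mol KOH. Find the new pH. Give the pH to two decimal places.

pH = 5.40

After neutralization: n((CH3)3CCOOH) = 0.178 mol, n((CH3)3CCOO-) = 0.446 mol.
pKa = −log(1.0 × 10^-5) = 5.000
Henderson–Hasselbalch with mole ratio 0.446/0.178: pH = 5.000 + (+0.399)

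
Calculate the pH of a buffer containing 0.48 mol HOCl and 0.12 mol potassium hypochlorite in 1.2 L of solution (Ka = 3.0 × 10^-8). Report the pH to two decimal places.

pH = 6.92

pKa = −log(3.0 × 10^-8) = 7.523
pH = pKa + log([A⁻]/[HA]) = 7.523 + log(0.12/0.48)
pH = 7.523 + (-0.602) = 6.92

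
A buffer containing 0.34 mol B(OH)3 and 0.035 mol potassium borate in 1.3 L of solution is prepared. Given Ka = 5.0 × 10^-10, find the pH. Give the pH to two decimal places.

pH = 8.31

pKa = −log(5.0 × 10^-10) = 9.301
Henderson–Hasselbalch: pH = pKa + log([B(OH)4-]/[B(OH)3]) = 9.301 + log(0.035/0.34)
pH = 9.301 + (-0.987) = 8.31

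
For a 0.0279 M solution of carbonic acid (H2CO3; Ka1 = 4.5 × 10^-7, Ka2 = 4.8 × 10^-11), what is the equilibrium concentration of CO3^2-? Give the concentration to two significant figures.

First ionization gives [H+] ≈ [HCO3-] = 1.12 × 10^-4 M.
Second step: Ka2 = [H+][CO3^2-]/[HCO3-] ≈ [CO3^2-] (since [H+] ≈ [HCO3-]).
So [CO3^2-] ≈ Ka2.

4.8 × 10^-11 M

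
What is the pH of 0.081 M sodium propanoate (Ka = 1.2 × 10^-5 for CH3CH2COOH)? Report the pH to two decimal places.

pH = 8.91

CH3CH2COO- is the conjugate base of the weak acid CH3CH2COOH.
Kb = Kw/Ka = 1.0×10^-14 / 1.2 × 10^-5 = 8.33 × 10^-10
Let x = [OH-] at equilibrium. Kb = x²/(0.081 − x).
Assume x ≪ 0.081: x ≈ √(8.33 × 10^-10 × 0.081) = 8.21 × 10^-6 M
Check: 0.01% ionized — well under 5%, approximation valid.
pOH = −log(8.21 × 10^-6) = 5.09; pH = 14.00 − 5.09 = 8.91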